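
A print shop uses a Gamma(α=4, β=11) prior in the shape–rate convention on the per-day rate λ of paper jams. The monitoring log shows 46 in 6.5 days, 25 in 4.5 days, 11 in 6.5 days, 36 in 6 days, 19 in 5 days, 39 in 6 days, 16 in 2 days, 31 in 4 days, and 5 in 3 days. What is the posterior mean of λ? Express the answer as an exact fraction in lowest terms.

Total count: 46 + 25 + 11 + 36 + 19 + 39 + 16 + 31 + 5 = 228.
Total exposure: 6.5 + 4.5 + 6.5 + 6 + 5 + 6 + 2 + 4 + 3 = 43.5 days.
By Gamma–Poisson conjugacy, the posterior is Gamma(α + Σx, β + Σt) = Gamma(4 + 228, 11 + 43.5) = Gamma(232, 109/2).
Posterior mean = α'/β' = 232/(109/2) = 464/109.

464/109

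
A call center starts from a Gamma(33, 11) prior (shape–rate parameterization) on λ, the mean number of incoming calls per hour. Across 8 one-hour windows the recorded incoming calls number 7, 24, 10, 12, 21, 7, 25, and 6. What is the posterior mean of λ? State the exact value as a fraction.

145/19

Total count: 7 + 24 + 10 + 12 + 21 + 7 + 25 + 6 = 112.
Total exposure: 8 hours.
Gamma(α, β) with Poisson data over total exposure Σt gives posterior Gamma(α+Σx, β+Σt) = Gamma(145, 19).
Posterior mean = α'/β' = 145/19.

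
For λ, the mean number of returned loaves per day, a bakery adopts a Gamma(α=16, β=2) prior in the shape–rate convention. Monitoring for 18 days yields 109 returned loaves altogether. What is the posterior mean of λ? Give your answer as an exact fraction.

25/4

Total count 109 over total exposure 18 days.
Conjugate update: add total count to the shape and total exposure to the rate, giving Gamma(125, 20).
Posterior mean = α'/β' = 125/20 = 25/4.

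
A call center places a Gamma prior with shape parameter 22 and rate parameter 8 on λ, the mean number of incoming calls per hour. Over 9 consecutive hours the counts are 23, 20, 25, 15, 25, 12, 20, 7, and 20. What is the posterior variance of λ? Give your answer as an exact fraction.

Total count: 23 + 20 + 25 + 15 + 25 + 12 + 20 + 7 + 20 = 167.
Total exposure: 9 hours.
By Gamma–Poisson conjugacy, the posterior is Gamma(α + Σx, β + Σt) = Gamma(22 + 167, 8 + 9) = Gamma(189, 17).
Posterior variance = α'/β'² = 189/289.

189/289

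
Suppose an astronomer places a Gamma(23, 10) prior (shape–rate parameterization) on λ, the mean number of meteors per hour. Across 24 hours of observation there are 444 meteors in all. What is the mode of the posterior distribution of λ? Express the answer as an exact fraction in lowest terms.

233/17

Total count 444 over total exposure 24 hours.
Gamma(α, β) with Poisson data over total exposure Σt gives posterior Gamma(α+Σx, β+Σt) = Gamma(467, 34).
Posterior mode = (α'−1)/β' = 466/34 = 233/17.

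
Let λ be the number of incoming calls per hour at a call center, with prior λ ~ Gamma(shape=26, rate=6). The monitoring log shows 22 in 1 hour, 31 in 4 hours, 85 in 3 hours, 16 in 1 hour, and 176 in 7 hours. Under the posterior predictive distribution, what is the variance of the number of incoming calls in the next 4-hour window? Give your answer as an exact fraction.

9256/121

Total count: 22 + 31 + 85 + 16 + 176 = 330.
Total exposure: 1 + 4 + 3 + 1 + 7 = 16 hours.
Gamma(α, β) with Poisson data over total exposure Σt gives posterior Gamma(α+Σx, β+Σt) = Gamma(356, 22).
The posterior predictive for a window of length T is Negative Binomial with variance T·α'·(β'+T)/β'² = 4·356·26/484 = 9256/121.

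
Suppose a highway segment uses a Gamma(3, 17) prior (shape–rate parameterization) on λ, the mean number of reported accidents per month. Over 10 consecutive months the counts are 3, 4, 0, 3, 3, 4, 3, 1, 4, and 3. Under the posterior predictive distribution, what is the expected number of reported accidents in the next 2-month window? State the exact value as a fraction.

Total count: 3 + 4 + 0 + 3 + 3 + 4 + 3 + 1 + 4 + 3 = 28.
Total exposure: 10 months.
Gamma(α, β) with Poisson data over total exposure Σt gives posterior Gamma(α+Σx, β+Σt) = Gamma(31, 27).
Predictive mean over a 2-month window = T·E[λ|data] = 2·31/27 = 62/27.

62/27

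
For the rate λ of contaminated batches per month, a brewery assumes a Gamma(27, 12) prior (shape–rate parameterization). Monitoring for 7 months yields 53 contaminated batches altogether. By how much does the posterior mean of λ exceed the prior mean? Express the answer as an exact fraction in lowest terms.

149/76

Total count 53 over total exposure 7 months.
Gamma(α, β) with Poisson data over total exposure Σt gives posterior Gamma(α+Σx, β+Σt) = Gamma(80, 19).
Posterior mean = 80/19 = 80/19; prior mean = 27/12 = 9/4. Difference = 80/19 − 9/4 = 149/76.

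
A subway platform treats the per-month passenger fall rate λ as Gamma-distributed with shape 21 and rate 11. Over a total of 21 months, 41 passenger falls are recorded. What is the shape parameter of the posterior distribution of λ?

62

Total count 41 over total exposure 21 months.
Conjugate update: add total count to the shape and total exposure to the rate, giving Gamma(62, 32).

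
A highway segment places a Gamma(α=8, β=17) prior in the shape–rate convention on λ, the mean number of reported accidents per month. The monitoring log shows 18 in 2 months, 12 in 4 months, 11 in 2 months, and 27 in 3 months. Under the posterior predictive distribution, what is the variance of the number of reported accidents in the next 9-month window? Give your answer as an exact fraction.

6327/196

Total count: 18 + 12 + 11 + 27 = 68.
Total exposure: 2 + 4 + 2 + 3 = 11 months.
By Gamma–Poisson conjugacy, the posterior is Gamma(α + Σx, β + Σt) = Gamma(8 + 68, 17 + 11) = Gamma(76, 28).
The posterior predictive for a window of length T is Negative Binomial with variance T·α'·(β'+T)/β'² = 9·76·37/784 = 6327/196.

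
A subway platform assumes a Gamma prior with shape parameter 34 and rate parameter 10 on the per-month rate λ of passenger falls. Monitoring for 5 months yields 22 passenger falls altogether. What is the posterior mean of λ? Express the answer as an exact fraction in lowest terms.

56/15

Total count 22 over total exposure 5 months.
Conjugate update: add total count to the shape and total exposure to the rate, giving Gamma(56, 15).
Posterior mean = α'/β' = 56/15.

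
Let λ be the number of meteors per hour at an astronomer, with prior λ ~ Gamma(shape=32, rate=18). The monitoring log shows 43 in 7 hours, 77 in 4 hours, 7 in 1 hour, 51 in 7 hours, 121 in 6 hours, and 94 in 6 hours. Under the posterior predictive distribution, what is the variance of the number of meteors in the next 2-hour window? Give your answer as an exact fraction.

Total count: 43 + 77 + 7 + 51 + 121 + 94 = 393.
Total exposure: 7 + 4 + 1 + 7 + 6 + 6 = 31 hours.
Gamma(α, β) with Poisson data over total exposure Σt gives posterior Gamma(α+Σx, β+Σt) = Gamma(425, 49).
The posterior predictive for a window of length T is Negative Binomial with variance T·α'·(β'+T)/β'² = 2·425·51/2401 = 43350/2401.

43350/2401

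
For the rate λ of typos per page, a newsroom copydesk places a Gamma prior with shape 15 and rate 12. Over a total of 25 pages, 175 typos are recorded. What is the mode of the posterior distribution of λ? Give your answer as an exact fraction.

189/37

Total count 175 over total exposure 25 pages.
Posterior: α' = 15 + 175 = 190, β' = 12 + 25 = 37.
Posterior mode = (α'−1)/β' = 189/37.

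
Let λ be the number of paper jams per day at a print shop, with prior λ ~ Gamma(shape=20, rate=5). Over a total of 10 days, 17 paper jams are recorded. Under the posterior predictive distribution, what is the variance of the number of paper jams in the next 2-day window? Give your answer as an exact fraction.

Total count 17 over total exposure 10 days.
Gamma(α, β) with Poisson data over total exposure Σt gives posterior Gamma(α+Σx, β+Σt) = Gamma(37, 15).
The posterior predictive for a window of length T is Negative Binomial with variance T·α'·(β'+T)/β'² = 2·37·17/225 = 1258/225.

1258/225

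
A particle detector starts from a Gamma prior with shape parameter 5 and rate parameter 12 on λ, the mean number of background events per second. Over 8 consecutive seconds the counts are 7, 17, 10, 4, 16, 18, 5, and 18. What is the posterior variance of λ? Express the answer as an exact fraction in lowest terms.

Total count: 7 + 17 + 10 + 4 + 16 + 18 + 5 + 18 = 95.
Total exposure: 8 seconds.
Gamma(α, β) with Poisson data over total exposure Σt gives posterior Gamma(α+Σx, β+Σt) = Gamma(100, 20).
Posterior variance = α'/β'² = 100/400 = 1/4.

1/4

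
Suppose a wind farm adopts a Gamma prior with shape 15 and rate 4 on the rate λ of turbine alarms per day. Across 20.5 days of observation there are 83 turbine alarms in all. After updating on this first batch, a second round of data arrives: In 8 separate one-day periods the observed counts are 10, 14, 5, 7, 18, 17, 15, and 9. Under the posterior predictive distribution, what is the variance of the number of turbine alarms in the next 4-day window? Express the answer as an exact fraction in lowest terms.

112712/4225

Total count 83 over total exposure 20.5 days.
After the first batch: Gamma(15 + 83, 4 + 20.5) = Gamma(98, 49/2).
Total count: 10 + 14 + 5 + 7 + 18 + 17 + 15 + 9 = 95.
Total exposure: 8 days.
After the second batch: Gamma(98 + 95, 49/2 + 8) = Gamma(193, 65/2).
The posterior predictive for a window of length T is Negative Binomial with variance T·α'·(β'+T)/β'² = 4·193·(73/2)/(4225/4) = 112712/4225.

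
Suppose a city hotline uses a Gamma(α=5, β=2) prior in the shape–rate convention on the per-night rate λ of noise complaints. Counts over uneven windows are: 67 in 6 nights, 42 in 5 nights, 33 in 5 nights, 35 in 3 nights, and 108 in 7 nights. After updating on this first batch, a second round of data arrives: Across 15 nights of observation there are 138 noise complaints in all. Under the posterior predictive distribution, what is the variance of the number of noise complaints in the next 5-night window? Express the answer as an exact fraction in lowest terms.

102720/1849

Total count: 67 + 42 + 33 + 35 + 108 = 285.
Total exposure: 6 + 5 + 5 + 3 + 7 = 26 nights.
After the first batch: Gamma(5 + 285, 2 + 26) = Gamma(290, 28).
Total count 138 over total exposure 15 nights.
After the second batch: Gamma(290 + 138, 28 + 15) = Gamma(428, 43).
The posterior predictive for a window of length T is Negative Binomial with variance T·α'·(β'+T)/β'² = 5·428·48/1849 = 102720/1849.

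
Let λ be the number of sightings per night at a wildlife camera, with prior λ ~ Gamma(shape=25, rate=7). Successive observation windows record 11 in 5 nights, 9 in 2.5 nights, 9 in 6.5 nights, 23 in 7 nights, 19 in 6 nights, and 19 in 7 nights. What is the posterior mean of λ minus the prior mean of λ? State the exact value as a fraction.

-220/287

Total count: 11 + 9 + 9 + 23 + 19 + 19 = 90.
Total exposure: 5 + 2.5 + 6.5 + 7 + 6 + 7 = 34 nights.
By Gamma–Poisson conjugacy, the posterior is Gamma(α + Σx, β + Σt) = Gamma(25 + 90, 7 + 34) = Gamma(115, 41).
Posterior mean = 115/41 = 115/41; prior mean = 25/7 = 25/7. Difference = 115/41 − 25/7 = -220/287.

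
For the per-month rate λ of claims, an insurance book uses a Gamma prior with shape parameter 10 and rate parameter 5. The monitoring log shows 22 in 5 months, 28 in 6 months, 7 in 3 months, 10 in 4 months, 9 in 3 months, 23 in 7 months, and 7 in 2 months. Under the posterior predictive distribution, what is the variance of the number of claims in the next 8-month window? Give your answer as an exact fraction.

Total count: 22 + 28 + 7 + 10 + 9 + 23 + 7 = 106.
Total exposure: 5 + 6 + 3 + 4 + 3 + 7 + 2 = 30 months.
Posterior: α' = 10 + 106 = 116, β' = 5 + 30 = 35.
The posterior predictive for a window of length T is Negative Binomial with variance T·α'·(β'+T)/β'² = 8·116·43/1225 = 39904/1225.

39904/1225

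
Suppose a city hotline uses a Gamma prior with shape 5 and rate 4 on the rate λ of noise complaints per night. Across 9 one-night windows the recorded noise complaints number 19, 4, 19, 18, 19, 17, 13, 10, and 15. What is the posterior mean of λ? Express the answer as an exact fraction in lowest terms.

Total count: 19 + 4 + 19 + 18 + 19 + 17 + 13 + 10 + 15 = 134.
Total exposure: 9 nights.
Conjugate update: add total count to the shape and total exposure to the rate, giving Gamma(139, 13).
Posterior mean = α'/β' = 139/13.

139/13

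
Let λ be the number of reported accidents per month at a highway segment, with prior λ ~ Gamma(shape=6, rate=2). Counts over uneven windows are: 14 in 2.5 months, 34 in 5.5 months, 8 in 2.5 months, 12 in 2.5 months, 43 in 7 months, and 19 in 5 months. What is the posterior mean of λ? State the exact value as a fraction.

Total count: 14 + 34 + 8 + 12 + 43 + 19 = 130.
Total exposure: 2.5 + 5.5 + 2.5 + 2.5 + 7 + 5 = 25 months.
Posterior: α' = 6 + 130 = 136, β' = 2 + 25 = 27.
Posterior mean = α'/β' = 136/27.

136/27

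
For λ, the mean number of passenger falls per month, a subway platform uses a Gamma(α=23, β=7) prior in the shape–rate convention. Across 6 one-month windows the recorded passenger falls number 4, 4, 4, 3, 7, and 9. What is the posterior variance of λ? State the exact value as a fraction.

Total count: 4 + 4 + 4 + 3 + 7 + 9 = 31.
Total exposure: 6 months.
Gamma(α, β) with Poisson data over total exposure Σt gives posterior Gamma(α+Σx, β+Σt) = Gamma(54, 13).
Posterior variance = α'/β'² = 54/169.

54/169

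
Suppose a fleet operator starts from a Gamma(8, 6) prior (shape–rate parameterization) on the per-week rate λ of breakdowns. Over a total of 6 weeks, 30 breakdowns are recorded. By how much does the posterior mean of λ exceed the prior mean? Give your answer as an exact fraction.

11/6

Total count 30 over total exposure 6 weeks.
Conjugate update: add total count to the shape and total exposure to the rate, giving Gamma(38, 12).
Posterior mean = 38/12 = 19/6; prior mean = 8/6 = 4/3. Difference = 19/6 − 4/3 = 11/6.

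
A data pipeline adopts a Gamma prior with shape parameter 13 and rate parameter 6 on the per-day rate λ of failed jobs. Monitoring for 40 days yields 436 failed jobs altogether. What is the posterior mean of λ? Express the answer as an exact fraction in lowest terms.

449/46

Total count 436 over total exposure 40 days.
Gamma(α, β) with Poisson data over total exposure Σt gives posterior Gamma(α+Σx, β+Σt) = Gamma(449, 46).
Posterior mean = α'/β' = 449/46.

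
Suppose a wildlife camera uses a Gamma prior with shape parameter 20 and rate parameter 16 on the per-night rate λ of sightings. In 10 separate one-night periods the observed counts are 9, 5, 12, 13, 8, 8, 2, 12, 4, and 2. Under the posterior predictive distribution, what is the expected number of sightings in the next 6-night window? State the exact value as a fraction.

285/13

Total count: 9 + 5 + 12 + 13 + 8 + 8 + 2 + 12 + 4 + 2 = 75.
Total exposure: 10 nights.
Gamma(α, β) with Poisson data over total exposure Σt gives posterior Gamma(α+Σx, β+Σt) = Gamma(95, 26).
Predictive mean over a 6-night window = T·E[λ|data] = 6·95/26 = 285/13.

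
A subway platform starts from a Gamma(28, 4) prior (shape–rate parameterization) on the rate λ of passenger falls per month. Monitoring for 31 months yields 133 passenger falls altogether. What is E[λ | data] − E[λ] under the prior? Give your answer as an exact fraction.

-12/5

Total count 133 over total exposure 31 months.
Posterior: α' = 28 + 133 = 161, β' = 4 + 31 = 35.
Posterior mean = 161/35 = 23/5; prior mean = 28/4 = 7. Difference = 23/5 − 7 = -12/5.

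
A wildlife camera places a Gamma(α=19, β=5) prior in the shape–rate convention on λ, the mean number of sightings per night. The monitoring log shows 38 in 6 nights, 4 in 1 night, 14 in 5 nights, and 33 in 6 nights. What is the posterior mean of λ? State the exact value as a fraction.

108/23

Total count: 38 + 4 + 14 + 33 = 89.
Total exposure: 6 + 1 + 5 + 6 = 18 nights.
Gamma(α, β) with Poisson data over total exposure Σt gives posterior Gamma(α+Σx, β+Σt) = Gamma(108, 23).
Posterior mean = α'/β' = 108/23.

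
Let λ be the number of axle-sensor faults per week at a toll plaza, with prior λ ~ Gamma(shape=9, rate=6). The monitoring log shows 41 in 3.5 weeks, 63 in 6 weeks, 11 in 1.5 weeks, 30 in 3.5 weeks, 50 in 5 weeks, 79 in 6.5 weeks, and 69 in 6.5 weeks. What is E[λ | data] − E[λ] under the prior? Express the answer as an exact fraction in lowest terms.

Total count: 41 + 63 + 11 + 30 + 50 + 79 + 69 = 343.
Total exposure: 3.5 + 6 + 1.5 + 3.5 + 5 + 6.5 + 6.5 = 32.5 weeks.
Posterior: α' = 9 + 343 = 352, β' = 6 + 32.5 = 77/2.
Posterior mean = 352/(77/2) = 64/7; prior mean = 9/6 = 3/2. Difference = 64/7 − 3/2 = 107/14.

107/14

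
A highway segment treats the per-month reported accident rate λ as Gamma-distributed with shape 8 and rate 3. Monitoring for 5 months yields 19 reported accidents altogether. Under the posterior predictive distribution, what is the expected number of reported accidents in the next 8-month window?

27

Total count 19 over total exposure 5 months.
Posterior: α' = 8 + 19 = 27, β' = 3 + 5 = 8.
Predictive mean over an 8-month window = T·E[λ|data] = 8·27/8 = 27.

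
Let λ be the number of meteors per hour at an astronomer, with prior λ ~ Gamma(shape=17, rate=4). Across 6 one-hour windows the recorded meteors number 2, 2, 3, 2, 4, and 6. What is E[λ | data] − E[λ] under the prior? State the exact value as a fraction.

Total count: 2 + 2 + 3 + 2 + 4 + 6 = 19.
Total exposure: 6 hours.
Gamma(α, β) with Poisson data over total exposure Σt gives posterior Gamma(α+Σx, β+Σt) = Gamma(36, 10).
Posterior mean = 36/10 = 18/5; prior mean = 17/4 = 17/4. Difference = 18/5 − 17/4 = -13/20.

-13/20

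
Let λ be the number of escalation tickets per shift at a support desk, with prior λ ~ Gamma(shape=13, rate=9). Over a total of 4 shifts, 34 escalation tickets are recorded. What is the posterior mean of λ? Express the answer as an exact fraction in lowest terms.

47/13

Total count 34 over total exposure 4 shifts.
The Gamma prior is conjugate for the Poisson rate, so λ | data ~ Gamma(13+34, 9+4) = Gamma(47, 13).
Posterior mean = α'/β' = 47/13.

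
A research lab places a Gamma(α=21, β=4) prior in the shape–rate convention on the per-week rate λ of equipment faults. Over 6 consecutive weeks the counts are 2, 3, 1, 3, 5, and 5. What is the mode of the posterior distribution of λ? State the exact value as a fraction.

39/10

Total count: 2 + 3 + 1 + 3 + 5 + 5 = 19.
Total exposure: 6 weeks.
By Gamma–Poisson conjugacy, the posterior is Gamma(α + Σx, β + Σt) = Gamma(21 + 19, 4 + 6) = Gamma(40, 10).
Posterior mode = (α'−1)/β' = 39/10.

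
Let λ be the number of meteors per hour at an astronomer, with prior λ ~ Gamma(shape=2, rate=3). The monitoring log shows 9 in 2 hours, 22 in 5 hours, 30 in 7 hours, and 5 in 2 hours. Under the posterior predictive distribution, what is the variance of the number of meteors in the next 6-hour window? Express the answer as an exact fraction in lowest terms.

Total count: 9 + 22 + 30 + 5 = 66.
Total exposure: 2 + 5 + 7 + 2 = 16 hours.
By Gamma–Poisson conjugacy, the posterior is Gamma(α + Σx, β + Σt) = Gamma(2 + 66, 3 + 16) = Gamma(68, 19).
The posterior predictive for a window of length T is Negative Binomial with variance T·α'·(β'+T)/β'² = 6·68·25/361 = 10200/361.

10200/361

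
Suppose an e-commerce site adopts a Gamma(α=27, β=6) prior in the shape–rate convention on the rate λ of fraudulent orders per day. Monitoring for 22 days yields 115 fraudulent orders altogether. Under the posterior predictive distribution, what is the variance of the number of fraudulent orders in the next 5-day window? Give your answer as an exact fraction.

11715/392

Total count 115 over total exposure 22 days.
The Gamma prior is conjugate for the Poisson rate, so λ | data ~ Gamma(27+115, 6+22) = Gamma(142, 28).
The posterior predictive for a window of length T is Negative Binomial with variance T·α'·(β'+T)/β'² = 5·142·33/784 = 11715/392.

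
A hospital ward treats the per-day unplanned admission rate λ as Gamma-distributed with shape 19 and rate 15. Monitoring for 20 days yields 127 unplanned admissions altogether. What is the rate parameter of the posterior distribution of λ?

35

Total count 127 over total exposure 20 days.
Gamma(α, β) with Poisson data over total exposure Σt gives posterior Gamma(α+Σx, β+Σt) = Gamma(146, 35).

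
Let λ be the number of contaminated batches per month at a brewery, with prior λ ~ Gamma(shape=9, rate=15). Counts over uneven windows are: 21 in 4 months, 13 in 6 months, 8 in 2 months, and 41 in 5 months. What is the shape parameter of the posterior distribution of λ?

92

Total count: 21 + 13 + 8 + 41 = 83.
Total exposure: 4 + 6 + 2 + 5 = 17 months.
Conjugate update: add total count to the shape and total exposure to the rate, giving Gamma(92, 32).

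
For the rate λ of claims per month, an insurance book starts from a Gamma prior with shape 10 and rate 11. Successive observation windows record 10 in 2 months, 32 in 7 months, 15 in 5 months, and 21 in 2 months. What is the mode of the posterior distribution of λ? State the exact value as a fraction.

Total count: 10 + 32 + 15 + 21 = 78.
Total exposure: 2 + 7 + 5 + 2 = 16 months.
Gamma(α, β) with Poisson data over total exposure Σt gives posterior Gamma(α+Σx, β+Σt) = Gamma(88, 27).
Posterior mode = (α'−1)/β' = 87/27 = 29/9.

29/9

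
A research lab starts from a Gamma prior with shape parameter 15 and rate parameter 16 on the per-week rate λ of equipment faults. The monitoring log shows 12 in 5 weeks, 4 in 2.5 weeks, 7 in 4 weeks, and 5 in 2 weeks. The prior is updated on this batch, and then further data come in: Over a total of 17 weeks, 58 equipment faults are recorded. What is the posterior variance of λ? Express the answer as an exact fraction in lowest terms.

Total count: 12 + 4 + 7 + 5 = 28.
Total exposure: 5 + 2.5 + 4 + 2 = 13.5 weeks.
After the first batch: Gamma(15 + 28, 16 + 13.5) = Gamma(43, 59/2).
Total count 58 over total exposure 17 weeks.
After the second batch: Gamma(43 + 58, 59/2 + 17) = Gamma(101, 93/2).
Posterior variance = α'/β'² = 101/(8649/4) = 404/8649.

404/8649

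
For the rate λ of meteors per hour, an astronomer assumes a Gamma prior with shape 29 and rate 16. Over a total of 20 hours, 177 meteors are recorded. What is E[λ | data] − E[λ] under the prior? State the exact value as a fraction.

563/144

Total count 177 over total exposure 20 hours.
Gamma(α, β) with Poisson data over total exposure Σt gives posterior Gamma(α+Σx, β+Σt) = Gamma(206, 36).
Posterior mean = 206/36 = 103/18; prior mean = 29/16 = 29/16. Difference = 103/18 − 29/16 = 563/144.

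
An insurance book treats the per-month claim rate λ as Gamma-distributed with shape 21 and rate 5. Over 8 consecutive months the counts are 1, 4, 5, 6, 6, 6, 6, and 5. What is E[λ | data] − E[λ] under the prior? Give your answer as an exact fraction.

27/65

Total count: 1 + 4 + 5 + 6 + 6 + 6 + 6 + 5 = 39.
Total exposure: 8 months.
Conjugate update: add total count to the shape and total exposure to the rate, giving Gamma(60, 13).
Posterior mean = 60/13 = 60/13; prior mean = 21/5 = 21/5. Difference = 60/13 − 21/5 = 27/65.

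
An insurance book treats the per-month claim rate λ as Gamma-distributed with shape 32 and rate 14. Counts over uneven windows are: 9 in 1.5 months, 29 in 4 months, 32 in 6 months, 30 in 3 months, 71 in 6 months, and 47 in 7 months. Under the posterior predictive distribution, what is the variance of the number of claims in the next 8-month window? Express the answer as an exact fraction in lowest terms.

396000/6889

Total count: 9 + 29 + 32 + 30 + 71 + 47 = 218.
Total exposure: 1.5 + 4 + 6 + 3 + 6 + 7 = 27.5 months.
By Gamma–Poisson conjugacy, the posterior is Gamma(α + Σx, β + Σt) = Gamma(32 + 218, 14 + 27.5) = Gamma(250, 83/2).
The posterior predictive for a window of length T is Negative Binomial with variance T·α'·(β'+T)/β'² = 8·250·(99/2)/(6889/4) = 396000/6889.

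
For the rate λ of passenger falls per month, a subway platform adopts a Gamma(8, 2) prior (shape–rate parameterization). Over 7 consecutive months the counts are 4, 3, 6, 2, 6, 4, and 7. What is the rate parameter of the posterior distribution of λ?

9

Total count: 4 + 3 + 6 + 2 + 6 + 4 + 7 = 32.
Total exposure: 7 months.
The Gamma prior is conjugate for the Poisson rate, so λ | data ~ Gamma(8+32, 2+7) = Gamma(40, 9).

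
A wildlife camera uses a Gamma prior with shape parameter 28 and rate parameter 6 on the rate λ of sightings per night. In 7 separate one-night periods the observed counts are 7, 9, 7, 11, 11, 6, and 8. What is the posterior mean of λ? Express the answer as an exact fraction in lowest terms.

Total count: 7 + 9 + 7 + 11 + 11 + 6 + 8 = 59.
Total exposure: 7 nights.
Gamma(α, β) with Poisson data over total exposure Σt gives posterior Gamma(α+Σx, β+Σt) = Gamma(87, 13).
Posterior mean = α'/β' = 87/13.

87/13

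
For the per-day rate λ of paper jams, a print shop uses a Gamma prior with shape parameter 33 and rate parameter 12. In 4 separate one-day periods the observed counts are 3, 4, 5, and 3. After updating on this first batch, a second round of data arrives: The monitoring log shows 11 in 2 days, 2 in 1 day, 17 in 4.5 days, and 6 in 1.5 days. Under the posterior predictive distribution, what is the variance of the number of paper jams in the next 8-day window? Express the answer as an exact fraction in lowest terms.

22176/625

Total count: 3 + 4 + 5 + 3 = 15.
Total exposure: 4 days.
After the first batch: Gamma(33 + 15, 12 + 4) = Gamma(48, 16).
Total count: 11 + 2 + 17 + 6 = 36.
Total exposure: 2 + 1 + 4.5 + 1.5 = 9 days.
After the second batch: Gamma(48 + 36, 16 + 9) = Gamma(84, 25).
The posterior predictive for a window of length T is Negative Binomial with variance T·α'·(β'+T)/β'² = 8·84·33/625 = 22176/625.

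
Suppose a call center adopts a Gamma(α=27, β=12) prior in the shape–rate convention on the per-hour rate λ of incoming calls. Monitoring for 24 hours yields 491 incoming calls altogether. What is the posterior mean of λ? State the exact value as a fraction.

Total count 491 over total exposure 24 hours.
Conjugate update: add total count to the shape and total exposure to the rate, giving Gamma(518, 36).
Posterior mean = α'/β' = 518/36 = 259/18.

259/18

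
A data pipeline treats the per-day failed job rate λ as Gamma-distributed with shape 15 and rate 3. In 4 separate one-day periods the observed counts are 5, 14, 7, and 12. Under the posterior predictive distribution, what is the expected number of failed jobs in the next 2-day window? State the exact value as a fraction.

106/7

Total count: 5 + 14 + 7 + 12 = 38.
Total exposure: 4 days.
By Gamma–Poisson conjugacy, the posterior is Gamma(α + Σx, β + Σt) = Gamma(15 + 38, 3 + 4) = Gamma(53, 7).
Predictive mean over a 2-day window = T·E[λ|data] = 2·53/7 = 106/7.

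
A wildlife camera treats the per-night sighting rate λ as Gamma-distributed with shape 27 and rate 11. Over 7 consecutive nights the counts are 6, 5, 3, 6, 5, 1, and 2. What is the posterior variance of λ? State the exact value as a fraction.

Total count: 6 + 5 + 3 + 6 + 5 + 1 + 2 = 28.
Total exposure: 7 nights.
By Gamma–Poisson conjugacy, the posterior is Gamma(α + Σx, β + Σt) = Gamma(27 + 28, 11 + 7) = Gamma(55, 18).
Posterior variance = α'/β'² = 55/324.

55/324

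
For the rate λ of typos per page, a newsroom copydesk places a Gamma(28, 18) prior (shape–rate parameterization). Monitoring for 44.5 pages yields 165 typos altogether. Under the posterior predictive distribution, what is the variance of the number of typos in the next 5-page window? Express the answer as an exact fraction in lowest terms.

Total count 165 over total exposure 44.5 pages.
Posterior: α' = 28 + 165 = 193, β' = 18 + 44.5 = 125/2.
The posterior predictive for a window of length T is Negative Binomial with variance T·α'·(β'+T)/β'² = 5·193·(135/2)/(15625/4) = 10422/625.

10422/625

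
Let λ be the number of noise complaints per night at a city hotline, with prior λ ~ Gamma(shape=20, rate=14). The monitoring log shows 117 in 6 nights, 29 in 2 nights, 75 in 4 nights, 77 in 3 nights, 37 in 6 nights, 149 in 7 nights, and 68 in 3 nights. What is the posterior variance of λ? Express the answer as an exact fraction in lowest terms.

Total count: 117 + 29 + 75 + 77 + 37 + 149 + 68 = 552.
Total exposure: 6 + 2 + 4 + 3 + 6 + 7 + 3 = 31 nights.
Posterior: α' = 20 + 552 = 572, β' = 14 + 31 = 45.
Posterior variance = α'/β'² = 572/2025.

572/2025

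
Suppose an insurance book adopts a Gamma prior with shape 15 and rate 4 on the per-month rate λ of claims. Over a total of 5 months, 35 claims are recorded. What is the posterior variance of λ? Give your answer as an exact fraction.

Total count 35 over total exposure 5 months.
By Gamma–Poisson conjugacy, the posterior is Gamma(α + Σx, β + Σt) = Gamma(15 + 35, 4 + 5) = Gamma(50, 9).
Posterior variance = α'/β'² = 50/81.

50/81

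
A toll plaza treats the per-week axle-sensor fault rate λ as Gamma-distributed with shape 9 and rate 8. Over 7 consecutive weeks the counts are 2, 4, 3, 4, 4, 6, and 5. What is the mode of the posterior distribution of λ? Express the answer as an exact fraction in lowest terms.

Total count: 2 + 4 + 3 + 4 + 4 + 6 + 5 = 28.
Total exposure: 7 weeks.
Gamma(α, β) with Poisson data over total exposure Σt gives posterior Gamma(α+Σx, β+Σt) = Gamma(37, 15).
Posterior mode = (α'−1)/β' = 36/15 = 12/5.

12/5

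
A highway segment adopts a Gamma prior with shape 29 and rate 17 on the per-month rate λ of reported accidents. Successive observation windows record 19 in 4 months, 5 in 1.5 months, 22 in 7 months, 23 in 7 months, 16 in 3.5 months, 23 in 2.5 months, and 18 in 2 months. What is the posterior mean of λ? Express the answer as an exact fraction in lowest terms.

310/89

Total count: 19 + 5 + 22 + 23 + 16 + 23 + 18 = 126.
Total exposure: 4 + 1.5 + 7 + 7 + 3.5 + 2.5 + 2 = 27.5 months.
Posterior: α' = 29 + 126 = 155, β' = 17 + 27.5 = 89/2.
Posterior mean = α'/β' = 155/(89/2) = 310/89.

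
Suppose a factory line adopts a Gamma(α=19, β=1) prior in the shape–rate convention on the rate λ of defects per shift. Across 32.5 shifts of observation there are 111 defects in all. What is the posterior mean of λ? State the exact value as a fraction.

260/67

Total count 111 over total exposure 32.5 shifts.
Conjugate update: add total count to the shape and total exposure to the rate, giving Gamma(130, 67/2).
Posterior mean = α'/β' = 130/(67/2) = 260/67.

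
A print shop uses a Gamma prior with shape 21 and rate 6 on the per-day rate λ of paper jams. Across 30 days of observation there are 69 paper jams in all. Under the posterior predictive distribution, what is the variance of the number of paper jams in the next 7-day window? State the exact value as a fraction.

Total count 69 over total exposure 30 days.
Conjugate update: add total count to the shape and total exposure to the rate, giving Gamma(90, 36).
The posterior predictive for a window of length T is Negative Binomial with variance T·α'·(β'+T)/β'² = 7·90·43/1296 = 1505/72.

1505/72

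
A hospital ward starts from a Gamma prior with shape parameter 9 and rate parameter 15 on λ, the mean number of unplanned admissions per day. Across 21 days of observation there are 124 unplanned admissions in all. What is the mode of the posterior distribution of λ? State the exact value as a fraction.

11/3

Total count 124 over total exposure 21 days.
By Gamma–Poisson conjugacy, the posterior is Gamma(α + Σx, β + Σt) = Gamma(9 + 124, 15 + 21) = Gamma(133, 36).
Posterior mode = (α'−1)/β' = 132/36 = 11/3.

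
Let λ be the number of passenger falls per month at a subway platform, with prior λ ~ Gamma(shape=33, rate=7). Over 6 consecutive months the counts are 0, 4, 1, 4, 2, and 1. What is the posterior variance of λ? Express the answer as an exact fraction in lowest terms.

Total count: 0 + 4 + 1 + 4 + 2 + 1 = 12.
Total exposure: 6 months.
Gamma(α, β) with Poisson data over total exposure Σt gives posterior Gamma(α+Σx, β+Σt) = Gamma(45, 13).
Posterior variance = α'/β'² = 45/169.

45/169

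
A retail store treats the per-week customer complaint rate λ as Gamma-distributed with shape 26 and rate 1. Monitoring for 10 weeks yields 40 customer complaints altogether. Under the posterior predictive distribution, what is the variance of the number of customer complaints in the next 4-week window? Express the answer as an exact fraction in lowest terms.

360/11

Total count 40 over total exposure 10 weeks.
The Gamma prior is conjugate for the Poisson rate, so λ | data ~ Gamma(26+40, 1+10) = Gamma(66, 11).
The posterior predictive for a window of length T is Negative Binomial with variance T·α'·(β'+T)/β'² = 4·66·15/121 = 360/11.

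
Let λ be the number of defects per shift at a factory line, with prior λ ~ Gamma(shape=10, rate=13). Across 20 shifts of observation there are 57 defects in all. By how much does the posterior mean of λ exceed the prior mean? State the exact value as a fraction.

541/429

Total count 57 over total exposure 20 shifts.
Gamma(α, β) with Poisson data over total exposure Σt gives posterior Gamma(α+Σx, β+Σt) = Gamma(67, 33).
Posterior mean = 67/33 = 67/33; prior mean = 10/13 = 10/13. Difference = 67/33 − 10/13 = 541/429.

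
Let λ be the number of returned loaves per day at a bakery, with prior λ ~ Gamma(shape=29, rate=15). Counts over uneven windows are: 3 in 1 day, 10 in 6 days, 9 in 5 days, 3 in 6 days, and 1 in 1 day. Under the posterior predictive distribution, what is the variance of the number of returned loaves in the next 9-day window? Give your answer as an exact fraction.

21285/1156

Total count: 3 + 10 + 9 + 3 + 1 = 26.
Total exposure: 1 + 6 + 5 + 6 + 1 = 19 days.
By Gamma–Poisson conjugacy, the posterior is Gamma(α + Σx, β + Σt) = Gamma(29 + 26, 15 + 19) = Gamma(55, 34).
The posterior predictive for a window of length T is Negative Binomial with variance T·α'·(β'+T)/β'² = 9·55·43/1156 = 21285/1156.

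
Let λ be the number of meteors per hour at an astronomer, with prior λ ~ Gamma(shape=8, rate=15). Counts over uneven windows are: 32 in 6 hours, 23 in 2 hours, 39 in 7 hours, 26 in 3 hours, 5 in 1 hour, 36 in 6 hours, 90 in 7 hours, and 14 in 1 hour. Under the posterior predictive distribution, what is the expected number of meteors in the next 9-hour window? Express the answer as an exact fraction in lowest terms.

819/16

Total count: 32 + 23 + 39 + 26 + 5 + 36 + 90 + 14 = 265.
Total exposure: 6 + 2 + 7 + 3 + 1 + 6 + 7 + 1 = 33 hours.
Gamma(α, β) with Poisson data over total exposure Σt gives posterior Gamma(α+Σx, β+Σt) = Gamma(273, 48).
Predictive mean over a 9-hour window = T·E[λ|data] = 9·273/48 = 819/16.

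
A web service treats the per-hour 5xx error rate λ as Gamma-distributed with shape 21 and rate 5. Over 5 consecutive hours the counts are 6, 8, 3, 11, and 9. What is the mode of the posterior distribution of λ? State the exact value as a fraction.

Total count: 6 + 8 + 3 + 11 + 9 = 37.
Total exposure: 5 hours.
The Gamma prior is conjugate for the Poisson rate, so λ | data ~ Gamma(21+37, 5+5) = Gamma(58, 10).
Posterior mode = (α'−1)/β' = 57/10.

57/10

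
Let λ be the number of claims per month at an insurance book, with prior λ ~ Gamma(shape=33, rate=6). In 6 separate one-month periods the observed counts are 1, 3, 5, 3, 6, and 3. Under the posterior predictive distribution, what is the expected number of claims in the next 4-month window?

18

Total count: 1 + 3 + 5 + 3 + 6 + 3 = 21.
Total exposure: 6 months.
Gamma(α, β) with Poisson data over total exposure Σt gives posterior Gamma(α+Σx, β+Σt) = Gamma(54, 12).
Predictive mean over a 4-month window = T·E[λ|data] = 4·54/12 = 18.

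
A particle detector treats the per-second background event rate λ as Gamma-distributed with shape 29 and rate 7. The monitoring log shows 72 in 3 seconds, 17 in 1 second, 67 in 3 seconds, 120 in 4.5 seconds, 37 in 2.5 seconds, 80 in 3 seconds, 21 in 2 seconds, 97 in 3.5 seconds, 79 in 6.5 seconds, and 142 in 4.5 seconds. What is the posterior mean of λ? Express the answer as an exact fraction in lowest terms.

1522/81

Total count: 72 + 17 + 67 + 120 + 37 + 80 + 21 + 97 + 79 + 142 = 732.
Total exposure: 3 + 1 + 3 + 4.5 + 2.5 + 3 + 2 + 3.5 + 6.5 + 4.5 = 33.5 seconds.
Conjugate update: add total count to the shape and total exposure to the rate, giving Gamma(761, 81/2).
Posterior mean = α'/β' = 761/(81/2) = 1522/81.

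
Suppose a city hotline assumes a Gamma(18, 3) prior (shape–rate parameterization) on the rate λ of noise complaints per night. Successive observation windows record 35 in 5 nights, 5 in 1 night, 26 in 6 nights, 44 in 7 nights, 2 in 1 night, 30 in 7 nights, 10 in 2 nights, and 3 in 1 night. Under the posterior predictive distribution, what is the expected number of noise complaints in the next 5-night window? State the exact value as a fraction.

865/33

Total count: 35 + 5 + 26 + 44 + 2 + 30 + 10 + 3 = 155.
Total exposure: 5 + 1 + 6 + 7 + 1 + 7 + 2 + 1 = 30 nights.
Conjugate update: add total count to the shape and total exposure to the rate, giving Gamma(173, 33).
Predictive mean over a 5-night window = T·E[λ|data] = 5·173/33 = 865/33.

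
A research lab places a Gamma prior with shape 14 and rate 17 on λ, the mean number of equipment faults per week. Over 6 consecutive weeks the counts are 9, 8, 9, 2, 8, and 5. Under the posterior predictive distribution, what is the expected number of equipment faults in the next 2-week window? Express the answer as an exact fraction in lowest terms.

Total count: 9 + 8 + 9 + 2 + 8 + 5 = 41.
Total exposure: 6 weeks.
Conjugate update: add total count to the shape and total exposure to the rate, giving Gamma(55, 23).
Predictive mean over a 2-week window = T·E[λ|data] = 2·55/23 = 110/23.

110/23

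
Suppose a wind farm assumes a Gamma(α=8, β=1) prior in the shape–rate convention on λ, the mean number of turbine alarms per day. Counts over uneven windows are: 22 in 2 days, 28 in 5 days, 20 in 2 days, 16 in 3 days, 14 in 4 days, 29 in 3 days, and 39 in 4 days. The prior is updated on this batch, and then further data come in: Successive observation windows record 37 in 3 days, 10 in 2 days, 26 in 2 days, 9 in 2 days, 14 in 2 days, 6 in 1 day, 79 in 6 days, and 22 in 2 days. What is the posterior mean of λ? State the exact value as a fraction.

379/44

Total count: 22 + 28 + 20 + 16 + 14 + 29 + 39 = 168.
Total exposure: 2 + 5 + 2 + 3 + 4 + 3 + 4 = 23 days.
After the first batch: Gamma(8 + 168, 1 + 23) = Gamma(176, 24).
Total count: 37 + 10 + 26 + 9 + 14 + 6 + 79 + 22 = 203.
Total exposure: 3 + 2 + 2 + 2 + 2 + 1 + 6 + 2 = 20 days.
After the second batch: Gamma(176 + 203, 24 + 20) = Gamma(379, 44).
Posterior mean = α'/β' = 379/44.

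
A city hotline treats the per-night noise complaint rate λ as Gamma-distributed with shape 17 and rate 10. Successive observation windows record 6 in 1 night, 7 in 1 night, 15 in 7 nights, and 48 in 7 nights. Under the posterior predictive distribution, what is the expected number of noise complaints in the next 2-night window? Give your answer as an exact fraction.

93/13

Total count: 6 + 7 + 15 + 48 = 76.
Total exposure: 1 + 1 + 7 + 7 = 16 nights.
By Gamma–Poisson conjugacy, the posterior is Gamma(α + Σx, β + Σt) = Gamma(17 + 76, 10 + 16) = Gamma(93, 26).
Predictive mean over a 2-night window = T·E[λ|data] = 2·93/26 = 93/13.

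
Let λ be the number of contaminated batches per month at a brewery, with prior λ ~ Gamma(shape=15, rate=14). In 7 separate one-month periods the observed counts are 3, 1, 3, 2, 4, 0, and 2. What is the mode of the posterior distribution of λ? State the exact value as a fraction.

29/21

Total count: 3 + 1 + 3 + 2 + 4 + 0 + 2 = 15.
Total exposure: 7 months.
Posterior: α' = 15 + 15 = 30, β' = 14 + 7 = 21.
Posterior mode = (α'−1)/β' = 29/21.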